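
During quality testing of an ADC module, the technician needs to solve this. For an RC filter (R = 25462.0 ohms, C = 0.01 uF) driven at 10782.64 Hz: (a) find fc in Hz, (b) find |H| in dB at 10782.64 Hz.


Step 1 — cutoff frequency:
fc = 1 / (2*pi*R*C)
C = 0.01 uF = 1e-08 F
fc = 1 / (2*pi*25462.0*1e-08)
   = 625.069 Hz

Step 2 — magnitude at f = 10782.64 Hz:
|H(f)| = 1 / sqrt(1 + (f/fc)^2)
f/fc = 10782.64 / 625.069 = 17.25032
|H| = 1 / sqrt(1 + 297.57354) = 0.0578728
|H|_dB = 20*log10(0.0578728) = -24.75 dB

fc = 625.069 Hz; |H(10782.64 Hz)| = -24.75 dB


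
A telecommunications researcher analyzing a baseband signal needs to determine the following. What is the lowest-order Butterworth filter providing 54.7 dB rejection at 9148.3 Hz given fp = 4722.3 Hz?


Butterworth filter order formula:
n = log10(10^(A/10) - 1) / (2 * log10(f_stop/f_pass))
10^(54.7/10) - 1 = 295119.9227
f_stop/f_pass = 9148.3 / 4722.3 = 1.9373
n = 9.5234 -> ceil = 10

10


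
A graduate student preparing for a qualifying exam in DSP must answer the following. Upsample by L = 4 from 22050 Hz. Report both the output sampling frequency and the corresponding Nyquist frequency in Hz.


Step 1 — output sample rate after interpolation by L:
fs_out = L * fs_in = 4 * 22050 = 88200 Hz

Step 2 — Nyquist frequency of the output stream:
f_Nyq = fs_out / 2 = 88200 / 2 = 44100.0 Hz

fs_out = 88200 Hz; f_Nyquist = 44100.0 Hz


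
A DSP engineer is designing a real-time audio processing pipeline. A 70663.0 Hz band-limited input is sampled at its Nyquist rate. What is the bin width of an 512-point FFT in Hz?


Step 1 — Nyquist sampling rate:
fs = 2 * fmax = 2 * 70663.0 = 141326.0 Hz

Step 2 — DFT bin spacing:
df = fs / N = 141326.0 / 512 = 276.0273 Hz

276.0273 Hz


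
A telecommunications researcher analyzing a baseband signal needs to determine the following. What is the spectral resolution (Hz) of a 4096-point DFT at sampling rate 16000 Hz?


DFT frequency resolution:
df = fs / N
   = 16000 / 4096
   = 3.9062 Hz

3.9062 Hz


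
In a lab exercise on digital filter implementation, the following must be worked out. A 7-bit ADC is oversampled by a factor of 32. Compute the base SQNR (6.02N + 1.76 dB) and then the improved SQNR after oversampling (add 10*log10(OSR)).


Step 1 — baseline SQNR at Nyquist:
SQNR_base = 6.02*N + 1.76
          = 6.02*7 + 1.76
          = 43.9 dB

Step 2 — oversampling processing gain:
G = 10*log10(OSR) = 10*log10(32) = 15.05 dB

Step 3 — total:
SQNR_total = 43.9 + 15.05 = 58.95 dB

Base SQNR = 43.9 dB; oversampled SQNR = 58.95 dB


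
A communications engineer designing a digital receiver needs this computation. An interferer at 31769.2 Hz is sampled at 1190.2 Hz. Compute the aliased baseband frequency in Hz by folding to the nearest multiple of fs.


Compute the nearest integer multiple of fs to the signal:
n = round(31769.2 / 1190.2) = 27
f_alias = |31769.2 - 27 * 1190.2|
        = |31769.2 - 32135.4|
        = 366.2 Hz

366.2


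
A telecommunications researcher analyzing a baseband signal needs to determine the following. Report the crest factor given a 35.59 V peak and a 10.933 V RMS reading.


Crest factor is the ratio of peak to RMS:
CF = V_peak / V_rms
   = 35.59 / 10.933
   = 3.2553

3.2553


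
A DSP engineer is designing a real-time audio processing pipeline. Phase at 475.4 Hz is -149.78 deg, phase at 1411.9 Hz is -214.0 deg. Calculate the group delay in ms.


Group delay from phase difference:
tau = -d(phi)/d(omega)
d(phi) = -64.22 deg = -1.12085 rad
d(omega) = 2*pi*(1411.9 - 475.4) = 5884.203 rad/s
tau = -(-1.12085) / 5884.203
    = 0.1905 ms

0.1905 ms


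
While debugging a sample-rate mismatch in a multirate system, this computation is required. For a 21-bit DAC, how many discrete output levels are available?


Number of quantization levels = 2^N
= 2^21
= 2097152

2097152


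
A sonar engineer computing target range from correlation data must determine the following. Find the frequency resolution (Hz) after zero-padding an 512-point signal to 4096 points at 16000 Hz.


Frequency resolution after zero-padding:
N_padded = 512 * 8 = 4096
df = fs / N_padded
   = 16000 / 4096
   = 3.9062 Hz

3.9062 Hz


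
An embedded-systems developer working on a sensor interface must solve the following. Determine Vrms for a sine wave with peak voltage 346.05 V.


RMS voltage for a sinusoidal waveform:
V_rms = V_peak / sqrt(2)
      = 346.05 / 1.414214
      = 244.694 V

244.694 V


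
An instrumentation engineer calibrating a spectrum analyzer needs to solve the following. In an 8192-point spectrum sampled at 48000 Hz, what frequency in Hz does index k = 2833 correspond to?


Frequency of DFT bin k:
f_k = k * fs / N
    = 2833 * 48000 / 8192
    = 135984000 / 8192
    = 16599.609 Hz

16599.609 Hz


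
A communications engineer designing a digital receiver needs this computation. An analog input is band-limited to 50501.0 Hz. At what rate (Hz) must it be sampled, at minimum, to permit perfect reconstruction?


The Nyquist rate is twice the maximum frequency component.
fs_min = 2 * fmax
      = 2 * 50501.0
      = 101002.0 Hz

101002.0


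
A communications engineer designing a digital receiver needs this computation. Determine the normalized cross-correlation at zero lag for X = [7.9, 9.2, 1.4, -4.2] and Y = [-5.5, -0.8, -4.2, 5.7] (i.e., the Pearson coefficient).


Pearson correlation coefficient (population):
r = cov(X,Y) / (std(X) * std(Y))
Mean X = 3.575, Mean Y = -1.2
Cov(X,Y) = -15.8675
Std(X) = 5.374186, Std(Y) = 4.337626
r = -0.6807

-0.6807


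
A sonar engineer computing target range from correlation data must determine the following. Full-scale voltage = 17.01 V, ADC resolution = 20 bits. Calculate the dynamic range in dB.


Dynamic range from full-scale to LSB:
V_min = V_max / 2^bits = 17.01 / 2^20
DR = 20 * log10(V_max / V_min)
   = 20 * log10(2^20)
   = 20 * 20 * log10(2)
   = 120.41 dB

120.41 dB


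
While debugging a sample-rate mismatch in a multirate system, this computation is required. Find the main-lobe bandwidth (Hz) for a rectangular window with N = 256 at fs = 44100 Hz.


Main lobe width for a rectangular window:
Width = 2 * fs / N
      = 2 * 44100 / 256
      = 88200 / 256
      = 344.531 Hz

344.531 Hz


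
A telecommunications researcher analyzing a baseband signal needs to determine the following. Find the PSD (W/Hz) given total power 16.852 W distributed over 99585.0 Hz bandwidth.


Power spectral density:
PSD = P / BW
    = 16.852 / 99585.0
    = 0.00016922 W/Hz

0.00016922 W/Hz


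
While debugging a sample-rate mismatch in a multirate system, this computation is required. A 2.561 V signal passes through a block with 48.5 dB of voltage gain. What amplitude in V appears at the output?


Output voltage from dB gain:
V_out = V_in * 10^(gain_dB / 20)
      = 2.561 * 10^(48.5 / 20)
      = 2.561 * 266.072506
      = 681.4117 V

681.4117 V


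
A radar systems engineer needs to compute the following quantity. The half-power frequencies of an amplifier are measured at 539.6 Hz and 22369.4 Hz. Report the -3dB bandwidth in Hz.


Bandwidth is the difference of -3dB frequencies:
BW = f_high - f_low
   = 22369.4 - 539.6
   = 21829.8 Hz

21829.8 Hz


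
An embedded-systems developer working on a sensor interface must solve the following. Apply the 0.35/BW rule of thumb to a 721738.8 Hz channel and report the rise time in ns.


Rise time from bandwidth relationship:
tr = 0.35 / BW
   = 0.35 / 721738.8
   = 4.849399811e-07 s
   = 484.94 ns

484.94 ns


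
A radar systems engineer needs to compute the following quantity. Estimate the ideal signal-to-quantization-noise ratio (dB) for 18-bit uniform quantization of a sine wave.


Theoretical SNR for a full-scale sinusoid:
SNR = 6.02 * N + 1.76
    = 6.02 * 18 + 1.76
    = 108.36 + 1.76
    = 110.12 dB

110.12 dB


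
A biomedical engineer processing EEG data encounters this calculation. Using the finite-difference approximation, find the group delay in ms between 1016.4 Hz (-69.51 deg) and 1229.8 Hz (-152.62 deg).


Group delay from phase difference:
tau = -d(phi)/d(omega)
d(phi) = -83.11 deg = -1.450543 rad
d(omega) = 2*pi*(1229.8 - 1016.4) = 1340.8317 rad/s
tau = -(-1.450543) / 1340.8317
    = 1.0818 ms

1.0818 ms


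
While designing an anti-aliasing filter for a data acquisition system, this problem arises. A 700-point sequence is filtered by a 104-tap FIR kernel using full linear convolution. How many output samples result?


Linear convolution output length:
L = N + M - 1
  = 700 + 104 - 1
  = 803 samples

803


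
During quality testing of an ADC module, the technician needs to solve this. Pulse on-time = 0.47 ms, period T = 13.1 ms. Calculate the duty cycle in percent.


Duty cycle as a percentage:
DC = (t_on / T) * 100
   = (0.47 / 13.1) * 100
   = 0.035878 * 100
   = 3.59 %

3.59 %


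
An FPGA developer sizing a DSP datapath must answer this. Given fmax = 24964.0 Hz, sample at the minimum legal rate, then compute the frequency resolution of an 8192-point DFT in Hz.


Step 1 — Nyquist sampling rate:
fs = 2 * fmax = 2 * 24964.0 = 49928.0 Hz

Step 2 — DFT bin spacing:
df = fs / N = 49928.0 / 8192 = 6.0947 Hz

6.0947 Hz


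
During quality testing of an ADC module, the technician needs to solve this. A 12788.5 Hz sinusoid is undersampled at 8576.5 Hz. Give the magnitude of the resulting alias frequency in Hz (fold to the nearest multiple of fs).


Compute the nearest integer multiple of fs to the signal:
n = round(12788.5 / 8576.5) = 1
f_alias = |12788.5 - 1 * 8576.5|
        = |12788.5 - 8576.5|
        = 4212.0 Hz

4212.0


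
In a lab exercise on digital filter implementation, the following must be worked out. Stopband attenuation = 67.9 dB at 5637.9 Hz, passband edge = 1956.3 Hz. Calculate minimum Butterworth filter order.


Butterworth filter order formula:
n = log10(10^(A/10) - 1) / (2 * log10(f_stop/f_pass))
10^(67.9/10) - 1 = 6165949.0186
f_stop/f_pass = 5637.9 / 1956.3 = 2.8819
n = 7.3855 -> ceil = 8

8


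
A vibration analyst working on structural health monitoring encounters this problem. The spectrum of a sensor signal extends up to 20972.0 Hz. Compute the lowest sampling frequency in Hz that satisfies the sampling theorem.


The Nyquist rate is twice the maximum frequency component.
fs_min = 2 * fmax
      = 2 * 20972.0
      = 41944.0 Hz

41944.0


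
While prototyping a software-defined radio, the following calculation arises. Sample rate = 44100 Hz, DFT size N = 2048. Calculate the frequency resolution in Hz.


DFT frequency resolution:
df = fs / N
   = 44100 / 2048
   = 21.5332 Hz

21.5332 Hz


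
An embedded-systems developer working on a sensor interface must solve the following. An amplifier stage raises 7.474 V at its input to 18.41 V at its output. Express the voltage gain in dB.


Voltage gain in dB:
G = 20 * log10(Vout / Vin)
  = 20 * log10(18.41 / 7.474)
  = 20 * log10(2.463206)
  = 20 * 0.391501
  = 7.83 dB

7.83 dB


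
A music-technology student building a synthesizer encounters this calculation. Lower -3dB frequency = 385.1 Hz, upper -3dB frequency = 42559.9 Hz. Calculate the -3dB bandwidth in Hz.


Bandwidth is the difference of -3dB frequencies:
BW = f_high - f_low
   = 42559.9 - 385.1
   = 42174.8 Hz

42174.8 Hz


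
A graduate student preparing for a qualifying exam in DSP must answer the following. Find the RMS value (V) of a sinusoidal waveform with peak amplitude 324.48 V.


RMS voltage for a sinusoidal waveform:
V_rms = V_peak / sqrt(2)
      = 324.48 / 1.414214
      = 229.442 V

229.442 V


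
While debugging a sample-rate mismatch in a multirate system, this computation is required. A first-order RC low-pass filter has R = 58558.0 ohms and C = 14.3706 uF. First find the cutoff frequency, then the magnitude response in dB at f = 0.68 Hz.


Step 1 — cutoff frequency:
fc = 1 / (2*pi*R*C)
C = 14.3706 uF = 1.43706e-05 F
fc = 1 / (2*pi*58558.0*1.43706e-05)
   = 0.189129 Hz

Step 2 — magnitude at f = 0.68 Hz:
|H(f)| = 1 / sqrt(1 + (f/fc)^2)
f/fc = 0.68 / 0.189129 = 3.59543
|H| = 1 / sqrt(1 + 12.927117) = 0.2679596
|H|_dB = 20*log10(0.2679596) = -11.44 dB

fc = 0.189129 Hz; |H(0.68 Hz)| = -11.44 dB


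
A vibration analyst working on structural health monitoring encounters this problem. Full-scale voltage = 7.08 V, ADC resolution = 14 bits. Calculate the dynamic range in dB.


Dynamic range from full-scale to LSB:
V_min = V_max / 2^bits = 7.08 / 2^14
DR = 20 * log10(V_max / V_min)
   = 20 * log10(2^14)
   = 20 * 14 * log10(2)
   = 84.29 dB

84.29 dB


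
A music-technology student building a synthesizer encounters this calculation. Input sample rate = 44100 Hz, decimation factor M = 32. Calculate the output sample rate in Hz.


Decimation reduces the sample rate:
fs_out = fs_in / M
       = 44100 / 32
       = 1378.125 Hz

1378.125 Hz


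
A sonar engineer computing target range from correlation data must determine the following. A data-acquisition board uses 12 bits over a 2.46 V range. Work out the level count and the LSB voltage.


Step 1 — number of quantization levels:
L = 2^N = 2^12 = 4096

Step 2 — LSB step size:
delta = Vfs / L
      = 2.46 / 4096
      = 0.00060059 V

Levels = 4096; step size = 0.00060059 V


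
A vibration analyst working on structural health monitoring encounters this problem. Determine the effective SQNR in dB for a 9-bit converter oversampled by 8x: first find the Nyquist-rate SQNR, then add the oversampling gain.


Step 1 — baseline SQNR at Nyquist:
SQNR_base = 6.02*N + 1.76
          = 6.02*9 + 1.76
          = 55.94 dB

Step 2 — oversampling processing gain:
G = 10*log10(OSR) = 10*log10(8) = 9.03 dB

Step 3 — total:
SQNR_total = 55.94 + 9.03 = 64.97 dB

Base SQNR = 55.94 dB; oversampled SQNR = 64.97 dB


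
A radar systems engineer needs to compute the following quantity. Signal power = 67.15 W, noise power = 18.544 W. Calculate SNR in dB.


SNR in decibels:
SNR = 10 * log10(Ps / Pn)
    = 10 * log10(67.15 / 18.544)
    = 10 * log10(3.6211)
    = 10 * 0.5588
    = 5.59 dB

5.59 dB


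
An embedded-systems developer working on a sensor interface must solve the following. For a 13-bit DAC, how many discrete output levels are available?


Number of quantization levels = 2^N
= 2^13
= 8192

8192


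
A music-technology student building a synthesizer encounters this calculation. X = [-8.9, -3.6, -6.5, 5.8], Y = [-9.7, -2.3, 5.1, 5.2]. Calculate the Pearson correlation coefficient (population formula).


Pearson correlation coefficient (population):
r = cov(X,Y) / (std(X) * std(Y))
Mean X = -3.3, Mean Y = -0.425
Cov(X,Y) = 21.5025
Std(X) = 5.578978, Std(Y) = 6.15848
r = 0.6258

0.6258


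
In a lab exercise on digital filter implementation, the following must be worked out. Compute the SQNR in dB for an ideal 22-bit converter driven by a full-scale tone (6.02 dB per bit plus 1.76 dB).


Theoretical SNR for a full-scale sinusoid:
SNR = 6.02 * N + 1.76
    = 6.02 * 22 + 1.76
    = 132.44 + 1.76
    = 134.2 dB

134.2 dB


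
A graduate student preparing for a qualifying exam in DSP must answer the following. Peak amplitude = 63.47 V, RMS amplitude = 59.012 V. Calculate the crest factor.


Crest factor is the ratio of peak to RMS:
CF = V_peak / V_rms
   = 63.47 / 59.012
   = 1.0755

1.0755


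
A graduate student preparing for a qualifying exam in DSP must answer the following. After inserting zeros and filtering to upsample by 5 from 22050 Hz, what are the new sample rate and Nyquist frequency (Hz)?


Step 1 — output sample rate after interpolation by L:
fs_out = L * fs_in = 5 * 22050 = 110250 Hz

Step 2 — Nyquist frequency of the output stream:
f_Nyq = fs_out / 2 = 110250 / 2 = 55125.0 Hz

fs_out = 110250 Hz; f_Nyquist = 55125.0 Hz


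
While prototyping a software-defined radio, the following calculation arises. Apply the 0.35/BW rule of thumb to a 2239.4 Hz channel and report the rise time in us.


Rise time from bandwidth relationship:
tr = 0.35 / BW
   = 0.35 / 2239.4
   = 0.0001562918639 s
   = 156.2919 us

156.2919 us


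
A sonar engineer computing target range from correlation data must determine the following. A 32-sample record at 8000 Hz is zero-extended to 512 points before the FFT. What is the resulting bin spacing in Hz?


Frequency resolution after zero-padding:
N_padded = 32 * 16 = 512
df = fs / N_padded
   = 8000 / 512
   = 15.625 Hz

15.625 Hz


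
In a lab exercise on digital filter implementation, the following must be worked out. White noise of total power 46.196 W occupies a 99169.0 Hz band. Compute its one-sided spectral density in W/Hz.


Power spectral density:
PSD = P / BW
    = 46.196 / 99169.0
    = 0.00046583 W/Hz

0.00046583 W/Hz


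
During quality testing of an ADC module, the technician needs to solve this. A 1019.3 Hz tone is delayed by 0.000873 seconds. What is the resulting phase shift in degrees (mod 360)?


Phase shift from frequency and time delay:
phi = 360 * f * t_delay
    = 360 * 1019.3 * 0.000873
    = 320.35 degrees
    mod 360 = 320.35 degrees

320.35 degrees


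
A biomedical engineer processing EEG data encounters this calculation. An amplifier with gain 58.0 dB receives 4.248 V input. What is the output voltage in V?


Output voltage from dB gain:
V_out = V_in * 10^(gain_dB / 20)
      = 4.248 * 10^(58.0 / 20)
      = 4.248 * 794.328235
      = 3374.3063 V

3374.3063 V


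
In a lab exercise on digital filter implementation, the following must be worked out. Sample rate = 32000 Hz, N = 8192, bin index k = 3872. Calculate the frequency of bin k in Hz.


Frequency of DFT bin k:
f_k = k * fs / N
    = 3872 * 32000 / 8192
    = 123904000 / 8192
    = 15125.0 Hz

15125.0 Hz


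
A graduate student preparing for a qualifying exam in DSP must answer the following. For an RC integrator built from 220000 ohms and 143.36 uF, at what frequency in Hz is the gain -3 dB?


Cutoff frequency of a first-order RC filter:
fc = 1 / (2 * pi * R * C)
C = 143.36 uF = 0.00014336 F
fc = 1 / (2 * pi * 220000 * 0.00014336)
   = 1 / 198.1666380402
   = 0.005046 Hz

0.005046 Hz


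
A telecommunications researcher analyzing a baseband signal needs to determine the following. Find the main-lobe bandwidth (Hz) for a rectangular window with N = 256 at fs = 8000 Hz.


Main lobe width for a rectangular window:
Width = 2 * fs / N
      = 2 * 8000 / 256
      = 16000 / 256
      = 62.5 Hz

62.5 Hz


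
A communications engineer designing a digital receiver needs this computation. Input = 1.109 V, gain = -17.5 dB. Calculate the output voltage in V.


Output voltage from dB gain:
V_out = V_in * 10^(gain_dB / 20)
      = 1.109 * 10^(-17.5 / 20)
      = 1.109 * 0.133352
      = 0.1479 V

0.1479 V


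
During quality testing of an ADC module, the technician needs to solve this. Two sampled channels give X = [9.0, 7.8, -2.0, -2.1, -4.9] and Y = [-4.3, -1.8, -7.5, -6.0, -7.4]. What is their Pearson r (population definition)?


Pearson correlation coefficient (population):
r = cov(X,Y) / (std(X) * std(Y))
Mean X = 1.56, Mean Y = -5.4
Cov(X,Y) = 10.648
Std(X) = 5.693716, Std(Y) = 2.141962
r = 0.8731

0.8731


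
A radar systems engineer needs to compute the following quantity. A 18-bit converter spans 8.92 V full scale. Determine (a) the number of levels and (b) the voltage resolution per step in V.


Step 1 — number of quantization levels:
L = 2^N = 2^18 = 262144

Step 2 — LSB step size:
delta = Vfs / L
      = 8.92 / 262144
      = 3.403e-05 V

Levels = 262144; step size = 3.403e-05 V


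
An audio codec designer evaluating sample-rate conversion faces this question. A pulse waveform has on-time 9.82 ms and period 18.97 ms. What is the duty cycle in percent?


Duty cycle as a percentage:
DC = (t_on / T) * 100
   = (9.82 / 18.97) * 100
   = 0.517659 * 100
   = 51.77 %

51.77 %


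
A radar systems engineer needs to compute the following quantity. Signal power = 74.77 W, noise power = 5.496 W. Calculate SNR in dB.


SNR in decibels:
SNR = 10 * log10(Ps / Pn)
    = 10 * log10(74.77 / 5.496)
    = 10 * log10(13.6044)
    = 10 * 1.1337
    = 11.34 dB

11.34 dB


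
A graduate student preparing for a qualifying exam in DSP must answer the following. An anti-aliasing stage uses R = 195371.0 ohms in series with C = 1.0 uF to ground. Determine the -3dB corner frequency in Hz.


Cutoff frequency of a first-order RC filter:
fc = 1 / (2 * pi * R * C)
C = 1.0 uF = 1e-06 F
fc = 1 / (2 * pi * 195371.0 * 1e-06)
   = 1 / 1.227552196649
   = 0.814629 Hz

0.814629 Hz


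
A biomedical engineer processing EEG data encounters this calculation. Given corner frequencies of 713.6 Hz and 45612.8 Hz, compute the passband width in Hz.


Bandwidth is the difference of -3dB frequencies:
BW = f_high - f_low
   = 45612.8 - 713.6
   = 44899.2 Hz

44899.2 Hz


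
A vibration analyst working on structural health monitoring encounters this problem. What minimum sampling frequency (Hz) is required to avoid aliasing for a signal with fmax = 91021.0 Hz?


The Nyquist rate is twice the maximum frequency component.
fs_min = 2 * fmax
      = 2 * 91021.0
      = 182042.0 Hz

182042.0


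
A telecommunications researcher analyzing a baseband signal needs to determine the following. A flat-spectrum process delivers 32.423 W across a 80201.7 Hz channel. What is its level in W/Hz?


Power spectral density:
PSD = P / BW
    = 32.423 / 80201.7
    = 0.00040427 W/Hz

0.00040427 W/Hz


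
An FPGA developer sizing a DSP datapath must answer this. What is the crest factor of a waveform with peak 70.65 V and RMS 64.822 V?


Crest factor is the ratio of peak to RMS:
CF = V_peak / V_rms
   = 70.65 / 64.822
   = 1.0899

1.0899


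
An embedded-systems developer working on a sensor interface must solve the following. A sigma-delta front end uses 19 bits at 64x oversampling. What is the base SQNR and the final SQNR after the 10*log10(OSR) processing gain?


Step 1 — baseline SQNR at Nyquist:
SQNR_base = 6.02*N + 1.76
          = 6.02*19 + 1.76
          = 116.14 dB

Step 2 — oversampling processing gain:
G = 10*log10(OSR) = 10*log10(64) = 18.06 dB

Step 3 — total:
SQNR_total = 116.14 + 18.06 = 134.2 dB

Base SQNR = 116.14 dB; oversampled SQNR = 134.2 dB


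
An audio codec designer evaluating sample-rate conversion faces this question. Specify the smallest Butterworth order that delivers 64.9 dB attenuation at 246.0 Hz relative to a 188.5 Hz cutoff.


Butterworth filter order formula:
n = log10(10^(A/10) - 1) / (2 * log10(f_stop/f_pass))
10^(64.9/10) - 1 = 3090294.4325
f_stop/f_pass = 246.0 / 188.5 = 1.305
n = 28.0652 -> ceil = 29

29


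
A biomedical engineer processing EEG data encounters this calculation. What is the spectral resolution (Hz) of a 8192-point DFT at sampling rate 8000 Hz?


DFT frequency resolution:
df = fs / N
   = 8000 / 8192
   = 0.9766 Hz

0.9766 Hz


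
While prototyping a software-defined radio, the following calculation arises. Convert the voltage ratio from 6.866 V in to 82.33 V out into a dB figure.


Voltage gain in dB:
G = 20 * log10(Vout / Vin)
  = 20 * log10(82.33 / 6.866)
  = 20 * log10(11.99097)
  = 20 * 1.078854
  = 21.58 dB

21.58 dB


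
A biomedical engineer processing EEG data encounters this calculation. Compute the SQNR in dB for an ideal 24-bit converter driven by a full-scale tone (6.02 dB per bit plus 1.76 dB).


Theoretical SNR for a full-scale sinusoid:
SNR = 6.02 * N + 1.76
    = 6.02 * 24 + 1.76
    = 144.48 + 1.76
    = 146.24 dB

146.24 dB


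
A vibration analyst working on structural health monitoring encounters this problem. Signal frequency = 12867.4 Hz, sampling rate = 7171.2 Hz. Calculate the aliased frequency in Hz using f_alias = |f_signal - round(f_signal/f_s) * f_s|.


Compute the nearest integer multiple of fs to the signal:
n = round(12867.4 / 7171.2) = 2
f_alias = |12867.4 - 2 * 7171.2|
        = |12867.4 - 14342.4|
        = 1475.0 Hz

1475.0


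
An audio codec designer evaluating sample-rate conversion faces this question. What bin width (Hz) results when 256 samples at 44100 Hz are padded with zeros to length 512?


Frequency resolution after zero-padding:
N_padded = 256 * 2 = 512
df = fs / N_padded
   = 44100 / 512
   = 86.1328 Hz

86.1328 Hz


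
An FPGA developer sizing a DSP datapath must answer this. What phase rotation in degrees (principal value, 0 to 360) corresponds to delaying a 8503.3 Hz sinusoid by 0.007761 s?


Phase shift from frequency and time delay:
phi = 360 * f * t_delay
    = 360 * 8503.3 * 0.007761
    = 23757.88 degrees
    mod 360 = 357.88 degrees

357.88 degrees


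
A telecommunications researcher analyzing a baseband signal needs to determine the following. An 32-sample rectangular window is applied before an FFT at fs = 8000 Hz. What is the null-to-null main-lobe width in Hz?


Main lobe width for a rectangular window:
Width = 2 * fs / N
      = 2 * 8000 / 32
      = 16000 / 32
      = 500.0 Hz

500.0 Hz


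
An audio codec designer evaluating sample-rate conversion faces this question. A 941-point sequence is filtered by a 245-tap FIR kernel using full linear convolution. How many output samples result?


Linear convolution output length:
L = N + M - 1
  = 941 + 245 - 1
  = 1185 samples

1185


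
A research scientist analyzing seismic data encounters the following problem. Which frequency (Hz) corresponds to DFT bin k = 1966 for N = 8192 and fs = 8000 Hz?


Frequency of DFT bin k:
f_k = k * fs / N
    = 1966 * 8000 / 8192
    = 15728000 / 8192
    = 1919.922 Hz

1919.922 Hz


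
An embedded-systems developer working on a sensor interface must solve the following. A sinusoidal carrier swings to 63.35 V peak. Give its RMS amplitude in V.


RMS voltage for a sinusoidal waveform:
V_rms = V_peak / sqrt(2)
      = 63.35 / 1.414214
      = 44.795 V

44.795 V


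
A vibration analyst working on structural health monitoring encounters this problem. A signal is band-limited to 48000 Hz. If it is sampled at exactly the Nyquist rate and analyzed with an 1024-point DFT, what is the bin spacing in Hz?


Step 1 — Nyquist sampling rate:
fs = 2 * fmax = 2 * 48000 = 96000 Hz

Step 2 — DFT bin spacing:
df = fs / N = 96000 / 1024 = 93.75 Hz

93.75 Hz


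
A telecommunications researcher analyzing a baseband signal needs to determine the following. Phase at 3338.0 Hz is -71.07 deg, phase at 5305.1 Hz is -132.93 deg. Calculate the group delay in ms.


Group delay from phase difference:
tau = -d(phi)/d(omega)
d(phi) = -61.86 deg = -1.079661 rad
d(omega) = 2*pi*(5305.1 - 3338.0) = 12359.6538 rad/s
tau = -(-1.079661) / 12359.6538
    = 0.0874 ms

0.0874 ms


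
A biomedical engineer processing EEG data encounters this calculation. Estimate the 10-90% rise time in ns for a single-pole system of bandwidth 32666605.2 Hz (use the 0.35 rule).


Rise time from bandwidth relationship:
tr = 0.35 / BW
   = 0.35 / 32666605.2
   = 1.071430587e-08 s
   = 10.7143 ns

10.7143 ns


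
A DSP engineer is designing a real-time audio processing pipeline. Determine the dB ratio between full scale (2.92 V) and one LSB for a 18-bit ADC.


Dynamic range from full-scale to LSB:
V_min = V_max / 2^bits = 2.92 / 2^18
DR = 20 * log10(V_max / V_min)
   = 20 * log10(2^18)
   = 20 * 18 * log10(2)
   = 108.37 dB

108.37 dB


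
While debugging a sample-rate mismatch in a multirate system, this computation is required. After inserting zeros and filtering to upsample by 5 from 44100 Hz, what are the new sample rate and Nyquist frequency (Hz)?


Step 1 — output sample rate after interpolation by L:
fs_out = L * fs_in = 5 * 44100 = 220500 Hz

Step 2 — Nyquist frequency of the output stream:
f_Nyq = fs_out / 2 = 220500 / 2 = 110250.0 Hz

fs_out = 220500 Hz; f_Nyquist = 110250.0 Hz


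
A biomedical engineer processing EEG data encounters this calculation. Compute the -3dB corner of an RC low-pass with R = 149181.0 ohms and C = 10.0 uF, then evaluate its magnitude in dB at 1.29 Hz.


Step 1 — cutoff frequency:
fc = 1 / (2*pi*R*C)
C = 10.0 uF = 1e-05 F
fc = 1 / (2*pi*149181.0*1e-05)
   = 0.106686 Hz

Step 2 — magnitude at f = 1.29 Hz:
|H(f)| = 1 / sqrt(1 + (f/fc)^2)
f/fc = 1.29 / 0.106686 = 12.091558
|H| = 1 / sqrt(1 + 146.205775) = 0.0824209
|H|_dB = 20*log10(0.0824209) = -21.68 dB

fc = 0.106686 Hz; |H(1.29 Hz)| = -21.68 dB


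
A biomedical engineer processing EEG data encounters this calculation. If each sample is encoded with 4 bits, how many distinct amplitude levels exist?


Number of quantization levels = 2^N
= 2^4
= 16

16


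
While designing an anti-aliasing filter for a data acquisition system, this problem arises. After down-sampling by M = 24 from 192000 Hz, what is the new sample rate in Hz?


Decimation reduces the sample rate:
fs_out = fs_in / M
       = 192000 / 24
       = 8000.0 Hz

8000.0 Hz


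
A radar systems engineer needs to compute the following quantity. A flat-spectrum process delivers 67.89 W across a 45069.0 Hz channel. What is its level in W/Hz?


Power spectral density:
PSD = P / BW
    = 67.89 / 45069.0
    = 0.00150636 W/Hz

0.00150636 W/Hz


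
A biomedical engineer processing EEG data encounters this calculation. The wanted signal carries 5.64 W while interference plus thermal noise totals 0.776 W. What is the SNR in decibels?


SNR in decibels:
SNR = 10 * log10(Ps / Pn)
    = 10 * log10(5.64 / 0.776)
    = 10 * log10(7.268)
    = 10 * 0.8614
    = 8.61 dB

8.61 dB


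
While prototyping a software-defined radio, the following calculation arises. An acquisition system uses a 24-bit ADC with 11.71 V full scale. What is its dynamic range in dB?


Dynamic range from full-scale to LSB:
V_min = V_max / 2^bits = 11.71 / 2^24
DR = 20 * log10(V_max / V_min)
   = 20 * log10(2^24)
   = 20 * 24 * log10(2)
   = 144.49 dB

144.49 dB


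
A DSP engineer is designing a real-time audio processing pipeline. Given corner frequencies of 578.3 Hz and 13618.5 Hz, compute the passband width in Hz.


Bandwidth is the difference of -3dB frequencies:
BW = f_high - f_low
   = 13618.5 - 578.3
   = 13040.2 Hz

13040.2 Hz


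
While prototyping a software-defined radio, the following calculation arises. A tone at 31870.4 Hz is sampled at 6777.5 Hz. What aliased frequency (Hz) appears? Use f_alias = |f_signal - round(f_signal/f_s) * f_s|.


Compute the nearest integer multiple of fs to the signal:
n = round(31870.4 / 6777.5) = 5
f_alias = |31870.4 - 5 * 6777.5|
        = |31870.4 - 33887.5|
        = 2017.1 Hz

2017.1


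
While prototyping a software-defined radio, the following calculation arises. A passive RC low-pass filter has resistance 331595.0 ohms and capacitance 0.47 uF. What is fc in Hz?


Cutoff frequency of a first-order RC filter:
fc = 1 / (2 * pi * R * C)
C = 0.47 uF = 4.7e-07 F
fc = 1 / (2 * pi * 331595.0 * 4.7e-07)
   = 1 / 0.97923223100908
   = 1.021208 Hz

1.021208 Hz


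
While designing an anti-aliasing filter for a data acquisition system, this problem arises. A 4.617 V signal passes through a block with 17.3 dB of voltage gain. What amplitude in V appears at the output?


Output voltage from dB gain:
V_out = V_in * 10^(gain_dB / 20)
      = 4.617 * 10^(17.3 / 20)
      = 4.617 * 7.328245
      = 33.8345 V

33.8345 V


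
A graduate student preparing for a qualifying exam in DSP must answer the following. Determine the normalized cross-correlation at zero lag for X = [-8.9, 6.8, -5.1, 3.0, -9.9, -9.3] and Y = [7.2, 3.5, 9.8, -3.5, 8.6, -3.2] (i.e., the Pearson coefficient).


Pearson correlation coefficient (population):
r = cov(X,Y) / (std(X) * std(Y))
Mean X = -3.9, Mean Y = 3.7333
Cov(X,Y) = -11.463333
Std(X) = 6.502564, Std(Y) = 5.368944
r = -0.3284

-0.3284


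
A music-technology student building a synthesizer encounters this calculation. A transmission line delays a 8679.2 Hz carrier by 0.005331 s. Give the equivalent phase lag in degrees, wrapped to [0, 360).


Phase shift from frequency and time delay:
phi = 360 * f * t_delay
    = 360 * 8679.2 * 0.005331
    = 16656.77 degrees
    mod 360 = 96.77 degrees

96.77 degrees


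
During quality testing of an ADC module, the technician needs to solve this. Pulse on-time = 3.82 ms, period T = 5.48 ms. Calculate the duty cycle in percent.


Duty cycle as a percentage:
DC = (t_on / T) * 100
   = (3.82 / 5.48) * 100
   = 0.69708 * 100
   = 69.71 %

69.71 %


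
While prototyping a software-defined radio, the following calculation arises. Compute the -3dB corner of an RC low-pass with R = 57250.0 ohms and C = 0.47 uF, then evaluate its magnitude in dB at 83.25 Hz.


Step 1 — cutoff frequency:
fc = 1 / (2*pi*R*C)
C = 0.47 uF = 4.7e-07 F
fc = 1 / (2*pi*57250.0*4.7e-07)
   = 5.91489 Hz

Step 2 — magnitude at f = 83.25 Hz:
|H(f)| = 1 / sqrt(1 + (f/fc)^2)
f/fc = 83.25 / 5.91489 = 14.074649
|H| = 1 / sqrt(1 + 198.095744) = 0.0708711
|H|_dB = 20*log10(0.0708711) = -22.99 dB

fc = 5.91489 Hz; |H(83.25 Hz)| = -22.99 dB


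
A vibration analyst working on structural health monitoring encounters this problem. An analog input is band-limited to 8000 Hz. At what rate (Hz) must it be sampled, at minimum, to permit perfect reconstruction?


The Nyquist rate is twice the maximum frequency component.
fs_min = 2 * fmax
      = 2 * 8000
      = 16000 Hz

16000


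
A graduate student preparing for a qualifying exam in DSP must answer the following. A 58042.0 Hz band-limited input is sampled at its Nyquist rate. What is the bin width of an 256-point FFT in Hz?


Step 1 — Nyquist sampling rate:
fs = 2 * fmax = 2 * 58042.0 = 116084.0 Hz

Step 2 — DFT bin spacing:
df = fs / N = 116084.0 / 256 = 453.4531 Hz

453.4531 Hz


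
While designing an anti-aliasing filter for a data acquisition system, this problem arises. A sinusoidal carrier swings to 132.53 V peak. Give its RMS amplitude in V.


RMS voltage for a sinusoidal waveform:
V_rms = V_peak / sqrt(2)
      = 132.53 / 1.414214
      = 93.713 V

93.713 V


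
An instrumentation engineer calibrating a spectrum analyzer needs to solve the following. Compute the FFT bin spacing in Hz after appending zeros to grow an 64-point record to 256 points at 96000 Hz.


Frequency resolution after zero-padding:
N_padded = 64 * 4 = 256
df = fs / N_padded
   = 96000 / 256
   = 375.0 Hz

375.0 Hz


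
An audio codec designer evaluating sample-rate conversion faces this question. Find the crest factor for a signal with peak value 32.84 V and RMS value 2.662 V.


Crest factor is the ratio of peak to RMS:
CF = V_peak / V_rms
   = 32.84 / 2.662
   = 12.3366

12.3366


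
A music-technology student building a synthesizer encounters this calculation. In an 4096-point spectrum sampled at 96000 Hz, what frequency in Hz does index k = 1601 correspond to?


Frequency of DFT bin k:
f_k = k * fs / N
    = 1601 * 96000 / 4096
    = 153696000 / 4096
    = 37523.438 Hz

37523.438 Hz


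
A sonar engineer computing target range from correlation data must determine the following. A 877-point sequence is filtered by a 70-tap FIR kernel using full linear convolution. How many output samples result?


Linear convolution output length:
L = N + M - 1
  = 877 + 70 - 1
  = 946 samples

946


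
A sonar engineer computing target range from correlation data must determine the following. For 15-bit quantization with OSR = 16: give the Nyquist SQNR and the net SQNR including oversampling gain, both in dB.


Step 1 — baseline SQNR at Nyquist:
SQNR_base = 6.02*N + 1.76
          = 6.02*15 + 1.76
          = 92.06 dB

Step 2 — oversampling processing gain:
G = 10*log10(OSR) = 10*log10(16) = 12.04 dB

Step 3 — total:
SQNR_total = 92.06 + 12.04 = 104.1 dB

Base SQNR = 92.06 dB; oversampled SQNR = 104.1 dB


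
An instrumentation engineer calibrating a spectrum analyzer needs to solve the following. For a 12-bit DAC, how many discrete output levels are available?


Number of quantization levels = 2^N
= 2^12
= 4096

4096


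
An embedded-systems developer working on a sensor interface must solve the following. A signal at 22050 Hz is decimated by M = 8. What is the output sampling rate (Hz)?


Decimation reduces the sample rate:
fs_out = fs_in / M
       = 22050 / 8
       = 2756.25 Hz

2756.25 Hz


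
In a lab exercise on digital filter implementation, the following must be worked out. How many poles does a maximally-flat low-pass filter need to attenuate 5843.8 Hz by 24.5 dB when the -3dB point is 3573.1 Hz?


Butterworth filter order formula:
n = log10(10^(A/10) - 1) / (2 * log10(f_stop/f_pass))
10^(24.5/10) - 1 = 280.8383
f_stop/f_pass = 5843.8 / 3573.1 = 1.6355
n = 5.7301 -> ceil = 6

6


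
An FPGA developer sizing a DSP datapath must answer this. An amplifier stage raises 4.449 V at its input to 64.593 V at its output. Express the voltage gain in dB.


Voltage gain in dB:
G = 20 * log10(Vout / Vin)
  = 20 * log10(64.593 / 4.449)
  = 20 * log10(14.518543)
  = 20 * 1.161923
  = 23.24 dB

23.24 dB


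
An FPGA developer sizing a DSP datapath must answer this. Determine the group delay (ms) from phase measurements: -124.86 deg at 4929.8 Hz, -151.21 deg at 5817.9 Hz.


Group delay from phase difference:
tau = -d(phi)/d(omega)
d(phi) = -26.35 deg = -0.459894 rad
d(omega) = 2*pi*(5817.9 - 4929.8) = 5580.0969 rad/s
tau = -(-0.459894) / 5580.0969
    = 0.0824 ms

0.0824 ms


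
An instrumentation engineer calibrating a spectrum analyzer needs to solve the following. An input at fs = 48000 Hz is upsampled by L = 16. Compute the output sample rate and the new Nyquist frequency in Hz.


Step 1 — output sample rate after interpolation by L:
fs_out = L * fs_in = 16 * 48000 = 768000 Hz

Step 2 — Nyquist frequency of the output stream:
f_Nyq = fs_out / 2 = 768000 / 2 = 384000.0 Hz

fs_out = 768000 Hz; f_Nyquist = 384000.0 Hz


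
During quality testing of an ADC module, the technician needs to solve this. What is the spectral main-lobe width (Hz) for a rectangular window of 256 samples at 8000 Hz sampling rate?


Main lobe width for a rectangular window:
Width = 2 * fs / N
      = 2 * 8000 / 256
      = 16000 / 256
      = 62.5 Hz

62.5 Hz


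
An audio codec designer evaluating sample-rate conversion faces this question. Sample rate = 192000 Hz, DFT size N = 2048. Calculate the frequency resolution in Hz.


DFT frequency resolution:
df = fs / N
   = 192000 / 2048
   = 93.75 Hz

93.75 Hz


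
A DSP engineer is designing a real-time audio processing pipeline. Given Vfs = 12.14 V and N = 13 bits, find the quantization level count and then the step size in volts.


Step 1 — number of quantization levels:
L = 2^N = 2^13 = 8192

Step 2 — LSB step size:
delta = Vfs / L
      = 12.14 / 8192
      = 0.00148193 V

Levels = 8192; step size = 0.00148193 V


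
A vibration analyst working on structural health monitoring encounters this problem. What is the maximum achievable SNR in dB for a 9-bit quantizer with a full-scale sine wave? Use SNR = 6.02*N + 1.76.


Theoretical SNR for a full-scale sinusoid:
SNR = 6.02 * N + 1.76
    = 6.02 * 9 + 1.76
    = 54.18 + 1.76
    = 55.94 dB

55.94 dB


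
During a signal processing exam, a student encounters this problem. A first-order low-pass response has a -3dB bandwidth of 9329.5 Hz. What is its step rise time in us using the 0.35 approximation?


Rise time from bandwidth relationship:
tr = 0.35 / BW
   = 0.35 / 9329.5
   = 3.751540811e-05 s
   = 37.5154 us

37.5154 us


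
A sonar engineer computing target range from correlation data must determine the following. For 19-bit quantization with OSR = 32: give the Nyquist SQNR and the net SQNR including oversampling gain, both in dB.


Step 1 — baseline SQNR at Nyquist:
SQNR_base = 6.02*N + 1.76
          = 6.02*19 + 1.76
          = 116.14 dB

Step 2 — oversampling processing gain:
G = 10*log10(OSR) = 10*log10(32) = 15.05 dB

Step 3 — total:
SQNR_total = 116.14 + 15.05 = 131.19 dB

Base SQNR = 116.14 dB; oversampled SQNR = 131.19 dB
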